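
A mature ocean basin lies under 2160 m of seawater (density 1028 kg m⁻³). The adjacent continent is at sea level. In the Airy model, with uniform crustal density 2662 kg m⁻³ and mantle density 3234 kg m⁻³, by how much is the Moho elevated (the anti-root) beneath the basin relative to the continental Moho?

6170 m

For local isostatic compensation: replacing crust with seawater at the top is compensated by replacing crust with mantle at the base: d (ρ_c − ρ_w) = a (ρ_m − ρ_c).
a = d (ρ_c − ρ_w)/(ρ_m − ρ_c) = 2160 m × 1634/572 = 6170 m.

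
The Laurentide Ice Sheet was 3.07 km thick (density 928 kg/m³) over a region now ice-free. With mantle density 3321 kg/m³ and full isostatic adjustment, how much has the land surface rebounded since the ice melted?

0.858 km

Removing the load lets mantle flow back in; uplift u satisfies ρ_ice t = ρ_m u.
u = t ρ_ice/ρ_m = 3.07 km × 928/3321 = 0.858 km.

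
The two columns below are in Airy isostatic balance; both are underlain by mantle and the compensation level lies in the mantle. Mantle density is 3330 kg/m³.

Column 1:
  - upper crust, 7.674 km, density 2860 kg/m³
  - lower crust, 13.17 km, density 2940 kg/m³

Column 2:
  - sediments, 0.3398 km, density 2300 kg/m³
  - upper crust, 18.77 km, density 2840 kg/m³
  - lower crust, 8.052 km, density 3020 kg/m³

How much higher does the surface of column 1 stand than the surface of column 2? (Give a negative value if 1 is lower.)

For any compensation level in the mantle, the mantle terms cancel and isostasy reduces to e = (Σt_1 − Σt_2) − (Σ(ρt)_1 − Σ(ρt)_2) / ρ_m.
Σt_1 = 20.844 km; Σt_2 = 27.1618 km; Σ(ρt)_1 = 60667.44; Σ(ρt)_2 = 78405.38 (in km·kg/m³).
e = (20.844 − 27.1618) − (60667.44 − 78405.38) / 3330 = −0.991 km.

−0.991 km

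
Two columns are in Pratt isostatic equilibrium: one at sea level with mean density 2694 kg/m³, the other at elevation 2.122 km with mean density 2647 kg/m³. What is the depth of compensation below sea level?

120 km

ρ_ref D = ρ (D + h) → D (ρ_ref − ρ) = ρ h.
D = ρ h/(ρ_ref − ρ) = 2647 × 2.122 km/(2694 − 2647) = 120 km.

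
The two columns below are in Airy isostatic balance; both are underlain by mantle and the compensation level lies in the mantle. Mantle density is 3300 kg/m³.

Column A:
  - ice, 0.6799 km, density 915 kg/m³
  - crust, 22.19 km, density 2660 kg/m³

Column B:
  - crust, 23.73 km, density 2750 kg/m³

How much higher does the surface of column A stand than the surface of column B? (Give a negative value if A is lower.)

For any compensation level in the mantle, the mantle terms cancel and isostasy reduces to e = (Σt_A − Σt_B) − (Σ(ρt)_A − Σ(ρt)_B) / ρ_m.
Σt_A = 22.8699 km; Σt_B = 23.73 km; Σ(ρt)_A = 59647.5085; Σ(ρt)_B = 65257.5 (in km·kg/m³).
e = (22.8699 − 23.73) − (59647.5085 − 65257.5) / 3300 = 0.84 km.

0.84 km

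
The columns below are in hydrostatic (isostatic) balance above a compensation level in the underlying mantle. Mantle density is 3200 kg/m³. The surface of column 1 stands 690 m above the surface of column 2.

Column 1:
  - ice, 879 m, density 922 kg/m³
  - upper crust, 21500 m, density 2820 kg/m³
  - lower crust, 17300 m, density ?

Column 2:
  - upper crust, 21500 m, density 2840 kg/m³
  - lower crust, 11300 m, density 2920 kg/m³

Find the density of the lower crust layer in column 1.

Take the compensation level at the base of the deeper column (depth z_c below the surface of column 1) and equate Σ ρ_i t_i down to z_c; mantle fills any gap and the z_c terms cancel.
Column 1: 879×922 + 21500×2820 + 17300×ρ + (z_c − 39679)×3200
Column 2: 690×0 + 21500×2840 + 11300×2920 + (z_c − 690 − 32800)×3200
The z_c×3200 term appears on both sides and cancels. Collect the known terms of each column as K = Σ(ρt)_known − 3200 × (depth of known layers): K_1 = 61440438 − 3200×39679 = −65532362; K_2 = 94056000 − 3200×(690 + 32800) = −13112000.
Balance: K_1 + 17300×ρ = K_2, so ρ = (K_2 − K_1)/17300 = 52420400/17300 = 3030 kg/m³.

3030 kg/m³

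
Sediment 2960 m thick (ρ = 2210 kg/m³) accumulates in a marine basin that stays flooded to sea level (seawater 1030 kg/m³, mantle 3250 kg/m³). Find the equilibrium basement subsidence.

Submarine loading: the sediment displaces seawater, and the subsidence is in turn flooded, so s (ρ_m − ρ_w) = t (ρ_sed − ρ_w).
s = 2960 m × (2210 − 1030) / (3250 − 1030) = 1570 m.

1570 m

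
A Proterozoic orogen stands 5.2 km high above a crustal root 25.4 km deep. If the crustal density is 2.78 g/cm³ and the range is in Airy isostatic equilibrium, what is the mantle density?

Airy balance: ρ_c h = (ρ_m − ρ_c) r → ρ_m = ρ_c (1 + h/r).
ρ_m = 2.78 × (1 + 5.2 km/25.4 km) = 3.35 g/cm³.

3.35 g/cm³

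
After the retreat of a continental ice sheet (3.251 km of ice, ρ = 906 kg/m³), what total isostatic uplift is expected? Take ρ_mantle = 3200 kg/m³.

Removing the load lets mantle flow back in; uplift u satisfies ρ_ice t = ρ_m u.
u = t ρ_ice/ρ_m = 3.251 km × 906/3200 = 0.92 km.

0.92 km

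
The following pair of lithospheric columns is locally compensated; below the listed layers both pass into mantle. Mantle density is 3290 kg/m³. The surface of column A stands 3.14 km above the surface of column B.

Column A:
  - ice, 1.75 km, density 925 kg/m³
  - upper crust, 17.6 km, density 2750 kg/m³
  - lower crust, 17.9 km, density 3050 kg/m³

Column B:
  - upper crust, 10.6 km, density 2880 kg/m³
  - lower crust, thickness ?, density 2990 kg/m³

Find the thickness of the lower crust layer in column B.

10.9 km

Take the compensation level at the base of the deeper column (depth z_c below the surface of column A) and equate Σ ρ_i t_i down to z_c; mantle fills any gap and the z_c terms cancel.
Column A: 1.75×925 + 17.6×2750 + 17.9×3050 + (z_c − 37.25)×3290
Column B: 3.14×0 + 10.6×2880 + x×2990 + (z_c − 3.14 − 10.6 − x)×3290
The z_c×3290 term appears on both sides and cancels. Collect the known terms of each column as K = Σ(ρt)_known − 3290 × (depth of known layers): K_A = 104613.75 − 3290×37.25 = −17938.75; K_B = 30528 − 3290×(3.14 + 10.6) = −14676.6.
Balance: K_A = K_B − x×(3290 − 2990), so x = (K_B − K_A)/(3290 − 2990) = 3262.15/300 = 10.9 km.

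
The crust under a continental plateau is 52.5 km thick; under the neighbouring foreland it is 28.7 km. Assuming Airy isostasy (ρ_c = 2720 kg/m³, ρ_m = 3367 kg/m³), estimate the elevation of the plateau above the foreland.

Excess crust Δ = 52.5 km − 28.7 km = 23.8 km, split between elevation h and root r with h + r = Δ.
Airy balance ρ_c h = (ρ_m − ρ_c) r gives r = h ρ_c/(ρ_m − ρ_c), so h (1 + ρ_c/(ρ_m − ρ_c)) = Δ, i.e. h = Δ (ρ_m − ρ_c)/ρ_m.
h = 23.8 km × 647/3367 = 4.57 km.

4.57 km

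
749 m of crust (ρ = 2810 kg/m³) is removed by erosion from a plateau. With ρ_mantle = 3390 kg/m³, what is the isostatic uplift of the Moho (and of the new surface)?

621 m

Unloading: uplift u = e ρ_c/ρ_m = 749 m × 2810/3390 = 621 m.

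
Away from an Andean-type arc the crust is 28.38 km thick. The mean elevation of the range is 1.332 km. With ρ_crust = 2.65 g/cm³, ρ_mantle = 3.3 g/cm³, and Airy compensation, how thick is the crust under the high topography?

35.1 km

Root depth r = h ρ_c / (ρ_m − ρ_c) = 1.332 km × 2.65 / 0.65 = 5.43 km.
Total thickness = T + h + r = 28.38 km + 1.332 km + 5.43 km = 35.1 km.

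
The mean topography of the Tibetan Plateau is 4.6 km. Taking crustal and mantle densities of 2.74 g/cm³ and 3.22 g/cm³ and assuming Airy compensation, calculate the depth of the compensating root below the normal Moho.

26.3 km

By Archimedes' principle applied to the lithosphere: the weight of the topography is balanced by the buoyancy of the root, ρ_c h = (ρ_m − ρ_c) r.
r = h · ρ_c / (ρ_m − ρ_c) = 4.6 km × 2.74 / (3.22 − 2.74) = 26.3 km.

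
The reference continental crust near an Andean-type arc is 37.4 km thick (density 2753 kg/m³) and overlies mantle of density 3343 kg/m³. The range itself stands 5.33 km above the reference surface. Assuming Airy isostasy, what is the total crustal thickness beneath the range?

67.6 km

Root depth r = h ρ_c / (ρ_m − ρ_c) = 5.33 km × 2753 / 590 = 24.87 km.
Total thickness = T + h + r = 37.4 km + 5.33 km + 24.87 km = 67.6 km.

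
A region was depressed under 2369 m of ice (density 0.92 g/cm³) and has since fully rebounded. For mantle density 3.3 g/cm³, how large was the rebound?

Removing the load lets mantle flow back in; uplift u satisfies ρ_ice t = ρ_m u.
u = t ρ_ice/ρ_m = 2369 m × 0.92/3.3 = 660 m.

660 m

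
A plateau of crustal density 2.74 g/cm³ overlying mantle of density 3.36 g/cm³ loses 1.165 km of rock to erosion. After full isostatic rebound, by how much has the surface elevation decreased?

Rebound u = e ρ_c/ρ_m = 1.165 km × 2.74/3.36 = 0.95 km.
Net surface drop = e − u = 1.165 km − 0.95 km = e (ρ_m − ρ_c)/ρ_m = 0.215 km.

0.215 km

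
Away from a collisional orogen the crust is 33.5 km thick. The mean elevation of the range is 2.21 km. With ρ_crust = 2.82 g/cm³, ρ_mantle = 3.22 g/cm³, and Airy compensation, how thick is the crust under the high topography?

Root depth r = h ρ_c / (ρ_m − ρ_c) = 2.21 km × 2.82 / 0.4 = 15.58 km.
Total thickness = T + h + r = 33.5 km + 2.21 km + 15.58 km = 51.3 km.

51.3 km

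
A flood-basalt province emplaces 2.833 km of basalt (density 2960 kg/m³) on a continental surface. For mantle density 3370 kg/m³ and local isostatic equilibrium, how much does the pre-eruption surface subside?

Subaerial loading: s = t ρ_load / ρ_m.
s = 2.833 km × 2960/3370 = 2.49 km.

2.49 km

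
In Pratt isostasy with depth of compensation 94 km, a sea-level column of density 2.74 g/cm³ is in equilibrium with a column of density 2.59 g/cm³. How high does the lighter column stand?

ρ_ref D = ρ (D + h) → h = D (ρ_ref − ρ)/ρ.
h = 94 km × (2.74 − 2.59)/2.59 = 5.44 km.

5.44 km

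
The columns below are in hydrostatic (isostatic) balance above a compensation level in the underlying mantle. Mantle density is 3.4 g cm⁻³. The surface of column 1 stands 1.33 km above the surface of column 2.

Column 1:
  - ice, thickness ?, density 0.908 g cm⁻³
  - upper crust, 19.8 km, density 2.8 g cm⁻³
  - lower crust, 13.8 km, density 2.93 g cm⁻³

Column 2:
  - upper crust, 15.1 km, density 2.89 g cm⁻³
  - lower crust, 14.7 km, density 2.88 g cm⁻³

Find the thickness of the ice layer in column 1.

Take the compensation level at the base of the deeper column (depth z_c below the surface of column 1) and equate Σ ρ_i t_i down to z_c; mantle fills any gap and the z_c terms cancel.
Column 1: x×0.908 + 19.8×2.8 + 13.8×2.93 + (z_c − 33.6 − x)×3.4
Column 2: 1.33×0 + 15.1×2.89 + 14.7×2.88 + (z_c − 1.33 − 29.8)×3.4
The z_c×3.4 term appears on both sides and cancels. Collect the known terms of each column as K = Σ(ρt)_known − 3.4 × (depth of known layers): K_1 = 95.874 − 3.4×33.6 = −18.366; K_2 = 85.975 − 3.4×(1.33 + 29.8) = −19.867.
Balance: K_1 − x×(3.4 − 0.908) = K_2, so x = (K_1 − K_2)/(3.4 − 0.908) = 1.501/2.492 = 0.602 km.

0.602 km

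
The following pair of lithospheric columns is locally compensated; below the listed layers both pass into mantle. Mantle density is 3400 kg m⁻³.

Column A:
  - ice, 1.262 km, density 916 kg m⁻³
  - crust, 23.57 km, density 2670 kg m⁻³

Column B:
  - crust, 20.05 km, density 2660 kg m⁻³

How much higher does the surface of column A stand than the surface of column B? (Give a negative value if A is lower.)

For any compensation level in the mantle, the mantle terms cancel and isostasy reduces to e = (Σt_A − Σt_B) − (Σ(ρt)_A − Σ(ρt)_B) / ρ_m.
Σt_A = 24.832 km; Σt_B = 20.05 km; Σ(ρt)_A = 64087.892; Σ(ρt)_B = 53333 (in km·kg m⁻³).
e = (24.832 − 20.05) − (64087.892 − 53333) / 3400 = 1.62 km.

1.62 km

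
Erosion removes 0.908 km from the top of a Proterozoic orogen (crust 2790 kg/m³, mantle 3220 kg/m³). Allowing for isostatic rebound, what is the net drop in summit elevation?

Rebound u = e ρ_c/ρ_m = 0.908 km × 2790/3220 = 0.7867 km.
Net surface drop = e − u = 0.908 km − 0.7867 km = e (ρ_m − ρ_c)/ρ_m = 0.121 km.

0.121 km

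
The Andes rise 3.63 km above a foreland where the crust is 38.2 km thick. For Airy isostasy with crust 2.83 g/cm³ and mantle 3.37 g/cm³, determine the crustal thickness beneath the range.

60.9 km

Root depth r = h ρ_c / (ρ_m − ρ_c) = 3.63 km × 2.83 / 0.54 = 19.02 km.
Total thickness = T + h + r = 38.2 km + 3.63 km + 19.02 km = 60.9 km.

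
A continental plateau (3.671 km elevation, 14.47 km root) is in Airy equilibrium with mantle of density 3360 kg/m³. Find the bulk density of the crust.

2680 kg/m³

ρ_c h = (ρ_m − ρ_c) r → ρ_c (h + r) = ρ_m r → ρ_c = ρ_m r / (h + r).
ρ_c = 3360 × 14.47 km / (3.671 km + 14.47 km) = 2680 kg/m³.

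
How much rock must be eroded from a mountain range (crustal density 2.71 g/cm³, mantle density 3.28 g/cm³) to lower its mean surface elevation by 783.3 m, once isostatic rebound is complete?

Net drop Δ = e − u = e − e ρ_c/ρ_m = e (ρ_m − ρ_c)/ρ_m.
e = Δ ρ_m/(ρ_m − ρ_c) = 783.3 m × 3.28/0.57 = 4510 m.

4510 m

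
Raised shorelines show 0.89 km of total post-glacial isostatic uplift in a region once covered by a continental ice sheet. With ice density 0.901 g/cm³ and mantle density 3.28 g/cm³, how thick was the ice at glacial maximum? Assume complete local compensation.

u = t ρ_ice/ρ_m → t = u ρ_m/ρ_ice = 0.89 km × 3.28/0.901 = 3.24 km.

3.24 km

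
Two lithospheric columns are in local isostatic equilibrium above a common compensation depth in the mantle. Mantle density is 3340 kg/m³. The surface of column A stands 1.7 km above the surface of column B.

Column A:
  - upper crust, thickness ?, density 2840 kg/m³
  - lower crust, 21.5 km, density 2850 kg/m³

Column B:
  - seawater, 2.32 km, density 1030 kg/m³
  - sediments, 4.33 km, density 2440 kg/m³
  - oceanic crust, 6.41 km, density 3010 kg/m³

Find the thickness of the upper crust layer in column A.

Take the compensation level at the base of the deeper column (depth z_c below the surface of column A) and equate Σ ρ_i t_i down to z_c; mantle fills any gap and the z_c terms cancel.
Column A: x×2840 + 21.5×2850 + (z_c − 21.5 − x)×3340
Column B: 1.7×0 + 2.32×1030 + 4.33×2440 + 6.41×3010 + (z_c − 1.7 − 13.06)×3340
The z_c×3340 term appears on both sides and cancels. Collect the known terms of each column as K = Σ(ρt)_known − 3340 × (depth of known layers): K_A = 61275 − 3340×21.5 = −10535; K_B = 32248.9 − 3340×(1.7 + 13.06) = −17049.5.
Balance: K_A − x×(3340 − 2840) = K_B, so x = (K_A − K_B)/(3340 − 2840) = 6514.5/500 = 13 km.

13 km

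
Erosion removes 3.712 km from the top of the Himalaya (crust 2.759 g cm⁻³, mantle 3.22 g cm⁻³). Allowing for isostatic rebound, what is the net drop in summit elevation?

Rebound u = e ρ_c/ρ_m = 3.712 km × 2.759/3.22 = 3.181 km.
Net surface drop = e − u = 3.712 km − 3.181 km = e (ρ_m − ρ_c)/ρ_m = 0.531 km.

0.531 km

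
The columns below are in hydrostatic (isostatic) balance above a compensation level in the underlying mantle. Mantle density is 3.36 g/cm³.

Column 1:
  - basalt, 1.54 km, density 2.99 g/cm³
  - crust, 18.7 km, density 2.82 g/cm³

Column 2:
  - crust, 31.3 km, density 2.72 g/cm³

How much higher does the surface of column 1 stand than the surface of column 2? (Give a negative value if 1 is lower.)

For any compensation level in the mantle, the mantle terms cancel and isostasy reduces to e = (Σt_1 − Σt_2) − (Σ(ρt)_1 − Σ(ρt)_2) / ρ_m.
Σt_1 = 20.24 km; Σt_2 = 31.3 km; Σ(ρt)_1 = 57.3386; Σ(ρt)_2 = 85.136 (in km·g/cm³).
e = (20.24 − 31.3) − (57.3386 − 85.136) / 3.36 = −2.79 km.

−2.79 km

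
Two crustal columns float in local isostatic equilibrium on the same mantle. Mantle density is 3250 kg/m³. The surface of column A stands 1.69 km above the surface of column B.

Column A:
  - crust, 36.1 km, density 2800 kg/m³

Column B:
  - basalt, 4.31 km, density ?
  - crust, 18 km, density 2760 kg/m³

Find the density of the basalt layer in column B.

2800 kg/m³

Take the compensation level at the base of the deeper column (depth z_c below the surface of column A) and equate Σ ρ_i t_i down to z_c; mantle fills any gap and the z_c terms cancel.
Column A: 36.1×2800 + (z_c − 36.1)×3250
Column B: 1.69×0 + 4.31×ρ + 18×2760 + (z_c − 1.69 − 22.31)×3250
The z_c×3250 term appears on both sides and cancels. Collect the known terms of each column as K = Σ(ρt)_known − 3250 × (depth of known layers): K_A = 101080 − 3250×36.1 = −16245; K_B = 49680 − 3250×(1.69 + 22.31) = −28320.
Balance: K_A = K_B + 4.31×ρ, so ρ = (K_A − K_B)/4.31 = 12075/4.31 = 2800 kg/m³.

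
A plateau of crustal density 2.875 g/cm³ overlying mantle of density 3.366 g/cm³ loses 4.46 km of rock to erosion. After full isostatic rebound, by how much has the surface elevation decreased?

Rebound u = e ρ_c/ρ_m = 4.46 km × 2.875/3.366 = 3.809 km.
Net surface drop = e − u = 4.46 km − 3.809 km = e (ρ_m − ρ_c)/ρ_m = 0.651 km.

0.651 km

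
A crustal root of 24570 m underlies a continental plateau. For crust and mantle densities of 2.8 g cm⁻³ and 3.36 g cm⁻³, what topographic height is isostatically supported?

4910 m

Balancing pressure at the compensation depth: ρ_c h = (ρ_m − ρ_c) r.
h = r (ρ_m − ρ_c) / ρ_c = 24570 m × (3.36 − 2.8) / 2.8 = 4910 m.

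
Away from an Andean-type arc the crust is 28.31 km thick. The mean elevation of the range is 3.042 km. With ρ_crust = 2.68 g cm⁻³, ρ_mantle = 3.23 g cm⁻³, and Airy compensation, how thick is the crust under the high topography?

46.2 km

Root depth r = h ρ_c / (ρ_m − ρ_c) = 3.042 km × 2.68 / 0.55 = 14.82 km.
Total thickness = T + h + r = 28.31 km + 3.042 km + 14.82 km = 46.2 km.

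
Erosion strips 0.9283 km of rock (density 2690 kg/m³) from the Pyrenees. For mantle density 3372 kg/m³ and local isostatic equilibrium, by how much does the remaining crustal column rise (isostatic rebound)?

0.741 km

Unloading: uplift u = e ρ_c/ρ_m = 0.9283 km × 2690/3372 = 0.741 km.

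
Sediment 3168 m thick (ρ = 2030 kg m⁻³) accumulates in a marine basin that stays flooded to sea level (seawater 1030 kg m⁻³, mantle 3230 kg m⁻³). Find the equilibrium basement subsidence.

Submarine loading: the sediment displaces seawater, and the subsidence is in turn flooded, so s (ρ_m − ρ_w) = t (ρ_sed − ρ_w).
s = 3168 m × (2030 − 1030) / (3230 − 1030) = 1440 m.

1440 m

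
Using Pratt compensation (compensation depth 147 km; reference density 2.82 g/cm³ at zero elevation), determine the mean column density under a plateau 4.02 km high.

2.74 g/cm³

Pratt balance: ρ_ref D = ρ (D + h).
ρ = ρ_ref D/(D + h) = 2.82 × 147 km/(147 km + 4.02 km) = 2.74 g/cm³.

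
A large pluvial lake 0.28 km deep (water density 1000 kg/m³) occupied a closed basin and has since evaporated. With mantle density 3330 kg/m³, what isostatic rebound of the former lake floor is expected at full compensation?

0.0841 km

u = d ρ_w/ρ_m = 0.28 km × 1000/3330 = 0.0841 km.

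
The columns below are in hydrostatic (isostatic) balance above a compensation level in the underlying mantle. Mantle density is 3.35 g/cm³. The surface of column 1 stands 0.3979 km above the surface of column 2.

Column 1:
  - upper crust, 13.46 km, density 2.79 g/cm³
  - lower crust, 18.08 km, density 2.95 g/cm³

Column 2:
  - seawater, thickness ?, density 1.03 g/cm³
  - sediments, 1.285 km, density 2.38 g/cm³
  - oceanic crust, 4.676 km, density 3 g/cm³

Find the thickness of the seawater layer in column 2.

4.55 km

Take the compensation level at the base of the deeper column (depth z_c below the surface of column 1) and equate Σ ρ_i t_i down to z_c; mantle fills any gap and the z_c terms cancel.
Column 1: 13.46×2.79 + 18.08×2.95 + (z_c − 31.54)×3.35
Column 2: 0.3979×0 + x×1.03 + 1.285×2.38 + 4.676×3 + (z_c − 0.3979 − 5.961 − x)×3.35
The z_c×3.35 term appears on both sides and cancels. Collect the known terms of each column as K = Σ(ρt)_known − 3.35 × (depth of known layers): K_1 = 90.8894 − 3.35×31.54 = −14.7696; K_2 = 17.0863 − 3.35×(0.3979 + 5.961) = −4.216015.
Balance: K_1 = K_2 − x×(3.35 − 1.03), so x = (K_2 − K_1)/(3.35 − 1.03) = 10.5536/2.32 = 4.55 km.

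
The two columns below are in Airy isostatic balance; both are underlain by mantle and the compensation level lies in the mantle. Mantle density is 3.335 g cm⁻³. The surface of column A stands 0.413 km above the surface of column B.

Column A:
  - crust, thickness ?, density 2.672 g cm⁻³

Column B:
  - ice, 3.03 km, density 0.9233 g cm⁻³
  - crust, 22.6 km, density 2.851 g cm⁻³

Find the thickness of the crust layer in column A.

Take the compensation level at the base of the deeper column (depth z_c below the surface of column A) and equate Σ ρ_i t_i down to z_c; mantle fills any gap and the z_c terms cancel.
Column A: x×2.672 + (z_c − 0 − x)×3.335
Column B: 0.413×0 + 3.03×0.9233 + 22.6×2.851 + (z_c − 0.413 − 25.63)×3.335
The z_c×3.335 term appears on both sides and cancels. Collect the known terms of each column as K = Σ(ρt)_known − 3.335 × (depth of known layers): K_A = 0 − 3.335×0 = 0; K_B = 67.230199 − 3.335×(0.413 + 25.63) = −19.623206.
Balance: K_A − x×(3.335 − 2.672) = K_B, so x = (K_A − K_B)/(3.335 − 2.672) = 19.6232/0.663 = 29.6 km.

29.6 km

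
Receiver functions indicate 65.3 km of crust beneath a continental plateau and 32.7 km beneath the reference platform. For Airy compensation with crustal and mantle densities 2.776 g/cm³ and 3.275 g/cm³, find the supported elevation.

Excess crust Δ = 65.3 km − 32.7 km = 32.6 km, split between elevation h and root r with h + r = Δ.
Airy balance ρ_c h = (ρ_m − ρ_c) r gives r = h ρ_c/(ρ_m − ρ_c), so h (1 + ρ_c/(ρ_m − ρ_c)) = Δ, i.e. h = Δ (ρ_m − ρ_c)/ρ_m.
h = 32.6 km × 0.499/3.275 = 4.97 km.

4.97 km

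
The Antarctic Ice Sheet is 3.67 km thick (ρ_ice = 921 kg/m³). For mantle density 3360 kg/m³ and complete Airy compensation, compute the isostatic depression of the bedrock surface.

1.01 km

Isostatic balance requires: the ice load ρ_ice t is balanced by mantle displaced below, ρ_m s.
s = t ρ_ice / ρ_m = 3.67 km × 921/3360 = 1.01 km.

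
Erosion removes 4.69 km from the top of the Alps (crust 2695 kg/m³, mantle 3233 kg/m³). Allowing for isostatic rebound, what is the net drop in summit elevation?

Rebound u = e ρ_c/ρ_m = 4.69 km × 2695/3233 = 3.91 km.
Net surface drop = e − u = 4.69 km − 3.91 km = e (ρ_m − ρ_c)/ρ_m = 0.78 km.

0.78 km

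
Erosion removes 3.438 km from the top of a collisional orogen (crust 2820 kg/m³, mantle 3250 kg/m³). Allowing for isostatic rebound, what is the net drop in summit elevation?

0.455 km

Rebound u = e ρ_c/ρ_m = 3.438 km × 2820/3250 = 2.983 km.
Net surface drop = e − u = 3.438 km − 2.983 km = e (ρ_m − ρ_c)/ρ_m = 0.455 km.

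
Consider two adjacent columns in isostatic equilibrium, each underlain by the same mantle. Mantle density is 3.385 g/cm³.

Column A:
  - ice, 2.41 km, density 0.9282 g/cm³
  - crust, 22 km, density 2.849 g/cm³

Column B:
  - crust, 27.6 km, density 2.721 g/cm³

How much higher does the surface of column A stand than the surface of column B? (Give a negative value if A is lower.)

For any compensation level in the mantle, the mantle terms cancel and isostasy reduces to e = (Σt_A − Σt_B) − (Σ(ρt)_A − Σ(ρt)_B) / ρ_m.
Σt_A = 24.41 km; Σt_B = 27.6 km; Σ(ρt)_A = 64.914962; Σ(ρt)_B = 75.0996 (in km·g/cm³).
e = (24.41 − 27.6) − (64.914962 − 75.0996) / 3.385 = −0.181 km.

−0.181 km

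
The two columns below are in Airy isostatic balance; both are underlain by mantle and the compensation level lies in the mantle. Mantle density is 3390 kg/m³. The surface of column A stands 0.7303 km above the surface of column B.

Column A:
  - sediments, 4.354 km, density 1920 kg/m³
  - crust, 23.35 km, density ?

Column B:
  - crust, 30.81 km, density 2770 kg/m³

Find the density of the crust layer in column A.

Take the compensation level at the base of the deeper column (depth z_c below the surface of column A) and equate Σ ρ_i t_i down to z_c; mantle fills any gap and the z_c terms cancel.
Column A: 4.354×1920 + 23.35×ρ + (z_c − 27.704)×3390
Column B: 0.7303×0 + 30.81×2770 + (z_c − 0.7303 − 30.81)×3390
The z_c×3390 term appears on both sides and cancels. Collect the known terms of each column as K = Σ(ρt)_known − 3390 × (depth of known layers): K_A = 8359.68 − 3390×27.704 = −85556.88; K_B = 85343.7 − 3390×(0.7303 + 30.81) = −21577.917.
Balance: K_A + 23.35×ρ = K_B, so ρ = (K_B − K_A)/23.35 = 63979/23.35 = 2740 kg/m³.

2740 kg/m³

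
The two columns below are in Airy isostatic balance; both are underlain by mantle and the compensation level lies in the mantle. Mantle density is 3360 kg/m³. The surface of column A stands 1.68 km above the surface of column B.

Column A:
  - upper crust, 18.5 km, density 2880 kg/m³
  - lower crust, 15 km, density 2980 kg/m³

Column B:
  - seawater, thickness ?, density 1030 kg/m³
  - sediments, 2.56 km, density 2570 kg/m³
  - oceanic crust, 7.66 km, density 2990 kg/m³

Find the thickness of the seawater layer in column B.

Take the compensation level at the base of the deeper column (depth z_c below the surface of column A) and equate Σ ρ_i t_i down to z_c; mantle fills any gap and the z_c terms cancel.
Column A: 18.5×2880 + 15×2980 + (z_c − 33.5)×3360
Column B: 1.68×0 + x×1030 + 2.56×2570 + 7.66×2990 + (z_c − 1.68 − 10.22 − x)×3360
The z_c×3360 term appears on both sides and cancels. Collect the known terms of each column as K = Σ(ρt)_known − 3360 × (depth of known layers): K_A = 97980 − 3360×33.5 = −14580; K_B = 29482.6 − 3360×(1.68 + 10.22) = −10501.4.
Balance: K_A = K_B − x×(3360 − 1030), so x = (K_B − K_A)/(3360 − 1030) = 4078.6/2330 = 1.75 km.

1.75 km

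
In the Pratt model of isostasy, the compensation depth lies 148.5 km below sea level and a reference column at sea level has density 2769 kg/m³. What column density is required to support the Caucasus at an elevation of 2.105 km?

2730 kg/m³

Pratt balance: ρ_ref D = ρ (D + h).
ρ = ρ_ref D/(D + h) = 2769 × 148.5 km/(148.5 km + 2.105 km) = 2730 kg/m³.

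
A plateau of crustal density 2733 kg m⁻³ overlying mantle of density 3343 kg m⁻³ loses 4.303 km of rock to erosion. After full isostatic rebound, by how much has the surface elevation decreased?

0.785 km

Rebound u = e ρ_c/ρ_m = 4.303 km × 2733/3343 = 3.518 km.
Net surface drop = e − u = 4.303 km − 3.518 km = e (ρ_m − ρ_c)/ρ_m = 0.785 km.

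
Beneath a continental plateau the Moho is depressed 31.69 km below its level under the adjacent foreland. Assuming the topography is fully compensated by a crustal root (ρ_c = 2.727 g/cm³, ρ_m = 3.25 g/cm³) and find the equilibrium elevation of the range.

By Archimedes' principle applied to the lithosphere: ρ_c h = (ρ_m − ρ_c) r.
h = r (ρ_m − ρ_c) / ρ_c = 31.69 km × (3.25 − 2.727) / 2.727 = 6.08 km.

6.08 km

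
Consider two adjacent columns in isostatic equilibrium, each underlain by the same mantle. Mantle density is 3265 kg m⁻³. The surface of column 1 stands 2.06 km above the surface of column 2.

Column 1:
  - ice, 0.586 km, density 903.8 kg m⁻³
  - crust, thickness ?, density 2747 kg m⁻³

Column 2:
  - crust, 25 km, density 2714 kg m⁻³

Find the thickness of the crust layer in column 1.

36.9 km

Take the compensation level at the base of the deeper column (depth z_c below the surface of column 1) and equate Σ ρ_i t_i down to z_c; mantle fills any gap and the z_c terms cancel.
Column 1: 0.586×903.8 + x×2747 + (z_c − 0.586 − x)×3265
Column 2: 2.06×0 + 25×2714 + (z_c − 2.06 − 25)×3265
The z_c×3265 term appears on both sides and cancels. Collect the known terms of each column as K = Σ(ρt)_known − 3265 × (depth of known layers): K_1 = 529.6268 − 3265×0.586 = −1383.6632; K_2 = 67850 − 3265×(2.06 + 25) = −20500.9.
Balance: K_1 − x×(3265 − 2747) = K_2, so x = (K_1 − K_2)/(3265 − 2747) = 19117.2/518 = 36.9 km.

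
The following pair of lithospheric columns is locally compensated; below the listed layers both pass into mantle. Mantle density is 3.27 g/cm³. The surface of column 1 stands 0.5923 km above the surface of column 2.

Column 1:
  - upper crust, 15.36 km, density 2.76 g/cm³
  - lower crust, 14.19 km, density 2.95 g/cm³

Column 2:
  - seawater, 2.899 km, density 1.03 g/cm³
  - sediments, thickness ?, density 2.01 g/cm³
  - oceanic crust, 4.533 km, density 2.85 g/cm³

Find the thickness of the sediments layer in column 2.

1.62 km

Take the compensation level at the base of the deeper column (depth z_c below the surface of column 1) and equate Σ ρ_i t_i down to z_c; mantle fills any gap and the z_c terms cancel.
Column 1: 15.36×2.76 + 14.19×2.95 + (z_c − 29.55)×3.27
Column 2: 0.5923×0 + 2.899×1.03 + x×2.01 + 4.533×2.85 + (z_c − 0.5923 − 7.432 − x)×3.27
The z_c×3.27 term appears on both sides and cancels. Collect the known terms of each column as K = Σ(ρt)_known − 3.27 × (depth of known layers): K_1 = 84.2541 − 3.27×29.55 = −12.3744; K_2 = 15.90502 − 3.27×(0.5923 + 7.432) = −10.334441.
Balance: K_1 = K_2 − x×(3.27 − 2.01), so x = (K_2 − K_1)/(3.27 − 2.01) = 2.03996/1.26 = 1.62 km.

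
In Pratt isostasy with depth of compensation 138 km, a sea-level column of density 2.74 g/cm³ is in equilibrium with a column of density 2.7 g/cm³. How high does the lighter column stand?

2.04 km

ρ_ref D = ρ (D + h) → h = D (ρ_ref − ρ)/ρ.
h = 138 km × (2.74 − 2.7)/2.7 = 2.04 km.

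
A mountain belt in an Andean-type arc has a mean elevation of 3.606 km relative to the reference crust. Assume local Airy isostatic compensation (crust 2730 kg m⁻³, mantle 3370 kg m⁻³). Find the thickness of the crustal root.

For local isostatic compensation: the weight of the topography is balanced by the buoyancy of the root, ρ_c h = (ρ_m − ρ_c) r.
r = h · ρ_c / (ρ_m − ρ_c) = 3.606 km × 2730 / (3370 − 2730) = 15.4 km.

15.4 km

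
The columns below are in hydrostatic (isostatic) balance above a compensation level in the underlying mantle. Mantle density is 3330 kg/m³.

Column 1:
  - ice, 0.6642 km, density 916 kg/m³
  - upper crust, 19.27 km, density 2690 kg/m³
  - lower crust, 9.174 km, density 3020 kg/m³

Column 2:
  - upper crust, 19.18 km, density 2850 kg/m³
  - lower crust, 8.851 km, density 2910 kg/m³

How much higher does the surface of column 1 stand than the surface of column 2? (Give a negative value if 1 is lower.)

1.16 km

For any compensation level in the mantle, the mantle terms cancel and isostasy reduces to e = (Σt_1 − Σt_2) − (Σ(ρt)_1 − Σ(ρt)_2) / ρ_m.
Σt_1 = 29.1082 km; Σt_2 = 28.031 km; Σ(ρt)_1 = 80150.1872; Σ(ρt)_2 = 80419.41 (in km·kg/m³).
e = (29.1082 − 28.031) − (80150.1872 − 80419.41) / 3330 = 1.16 km.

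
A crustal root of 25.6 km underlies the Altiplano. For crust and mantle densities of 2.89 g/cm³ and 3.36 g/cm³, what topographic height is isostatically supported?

4.16 km

Isostatic balance requires: ρ_c h = (ρ_m − ρ_c) r.
h = r (ρ_m − ρ_c) / ρ_c = 25.6 km × (3.36 − 2.89) / 2.89 = 4.16 km.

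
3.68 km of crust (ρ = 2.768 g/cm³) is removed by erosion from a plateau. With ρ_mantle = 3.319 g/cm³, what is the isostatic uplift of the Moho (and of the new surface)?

Unloading: uplift u = e ρ_c/ρ_m = 3.68 km × 2.768/3.319 = 3.07 km.

3.07 km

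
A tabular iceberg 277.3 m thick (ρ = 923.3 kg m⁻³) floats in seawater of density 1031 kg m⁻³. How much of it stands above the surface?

Floating equilibrium: submerged depth d = t ρ_obj/ρ_fluid = 277.3 m × 923.3/1031 = 248.3 m.
Freeboard = t − d = 277.3 m − 248.3 m = 29 m.

29 m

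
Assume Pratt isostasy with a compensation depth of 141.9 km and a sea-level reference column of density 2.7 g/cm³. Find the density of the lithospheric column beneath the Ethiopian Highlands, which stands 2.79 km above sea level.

2.65 g/cm³

Pratt balance: ρ_ref D = ρ (D + h).
ρ = ρ_ref D/(D + h) = 2.7 × 141.9 km/(141.9 km + 2.79 km) = 2.65 g/cm³.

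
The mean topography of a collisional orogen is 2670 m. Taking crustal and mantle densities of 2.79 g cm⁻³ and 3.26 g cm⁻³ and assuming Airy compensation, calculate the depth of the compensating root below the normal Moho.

By Archimedes' principle applied to the lithosphere: the weight of the topography is balanced by the buoyancy of the root, ρ_c h = (ρ_m − ρ_c) r.
r = h · ρ_c / (ρ_m − ρ_c) = 2670 m × 2.79 / (3.26 − 2.79) = 15800 m.

15800 m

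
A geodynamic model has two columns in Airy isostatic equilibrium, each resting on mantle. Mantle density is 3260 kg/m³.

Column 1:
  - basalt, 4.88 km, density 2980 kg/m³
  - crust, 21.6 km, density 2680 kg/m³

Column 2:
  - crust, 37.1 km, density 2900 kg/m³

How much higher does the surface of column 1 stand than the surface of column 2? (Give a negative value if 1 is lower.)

For any compensation level in the mantle, the mantle terms cancel and isostasy reduces to e = (Σt_1 − Σt_2) − (Σ(ρt)_1 − Σ(ρt)_2) / ρ_m.
Σt_1 = 26.48 km; Σt_2 = 37.1 km; Σ(ρt)_1 = 72430.4; Σ(ρt)_2 = 107590 (in km·kg/m³).
e = (26.48 − 37.1) − (72430.4 − 107590) / 3260 = 0.165 km.

0.165 km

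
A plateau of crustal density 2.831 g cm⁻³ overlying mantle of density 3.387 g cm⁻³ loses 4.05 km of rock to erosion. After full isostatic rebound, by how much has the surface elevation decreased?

0.665 km

Rebound u = e ρ_c/ρ_m = 4.05 km × 2.831/3.387 = 3.385 km.
Net surface drop = e − u = 4.05 km − 3.385 km = e (ρ_m − ρ_c)/ρ_m = 0.665 km.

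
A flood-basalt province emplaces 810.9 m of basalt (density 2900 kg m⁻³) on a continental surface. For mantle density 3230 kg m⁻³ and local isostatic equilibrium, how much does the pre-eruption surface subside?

728 m

Subaerial loading: s = t ρ_load / ρ_m.
s = 810.9 m × 2900/3230 = 728 m.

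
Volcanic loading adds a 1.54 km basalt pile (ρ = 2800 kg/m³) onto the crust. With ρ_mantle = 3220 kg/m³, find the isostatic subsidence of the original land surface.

1.34 km

Subaerial loading: s = t ρ_load / ρ_m.
s = 1.54 km × 2800/3220 = 1.34 km.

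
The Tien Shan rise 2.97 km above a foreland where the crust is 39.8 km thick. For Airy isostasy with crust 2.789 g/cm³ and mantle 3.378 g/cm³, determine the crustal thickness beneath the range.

56.8 km

Root depth r = h ρ_c / (ρ_m − ρ_c) = 2.97 km × 2.789 / 0.589 = 14.06 km.
Total thickness = T + h + r = 39.8 km + 2.97 km + 14.06 km = 56.8 km.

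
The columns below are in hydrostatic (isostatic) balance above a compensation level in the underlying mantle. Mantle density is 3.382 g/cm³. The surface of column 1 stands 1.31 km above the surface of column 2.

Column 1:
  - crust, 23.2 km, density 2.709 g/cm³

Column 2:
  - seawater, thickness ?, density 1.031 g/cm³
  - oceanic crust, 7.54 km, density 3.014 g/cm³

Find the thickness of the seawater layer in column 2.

3.58 km

Take the compensation level at the base of the deeper column (depth z_c below the surface of column 1) and equate Σ ρ_i t_i down to z_c; mantle fills any gap and the z_c terms cancel.
Column 1: 23.2×2.709 + (z_c − 23.2)×3.382
Column 2: 1.31×0 + x×1.031 + 7.54×3.014 + (z_c − 1.31 − 7.54 − x)×3.382
The z_c×3.382 term appears on both sides and cancels. Collect the known terms of each column as K = Σ(ρt)_known − 3.382 × (depth of known layers): K_1 = 62.8488 − 3.382×23.2 = −15.6136; K_2 = 22.72556 − 3.382×(1.31 + 7.54) = −7.20514.
Balance: K_1 = K_2 − x×(3.382 − 1.031), so x = (K_2 − K_1)/(3.382 − 1.031) = 8.40846/2.351 = 3.58 km.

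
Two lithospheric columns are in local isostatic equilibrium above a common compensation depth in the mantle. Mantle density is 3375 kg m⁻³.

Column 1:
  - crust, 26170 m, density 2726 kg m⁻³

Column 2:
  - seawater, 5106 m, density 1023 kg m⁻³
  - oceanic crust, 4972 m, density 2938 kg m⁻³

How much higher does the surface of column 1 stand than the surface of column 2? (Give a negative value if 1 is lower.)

For any compensation level in the mantle, the mantle terms cancel and isostasy reduces to e = (Σt_1 − Σt_2) − (Σ(ρt)_1 − Σ(ρt)_2) / ρ_m.
Σt_1 = 26170 m; Σt_2 = 10078 m; Σ(ρt)_1 = 71339420; Σ(ρt)_2 = 19831174 (in m·kg m⁻³).
e = (26170 − 10078) − (71339420 − 19831174) / 3375 = 830 m.

830 m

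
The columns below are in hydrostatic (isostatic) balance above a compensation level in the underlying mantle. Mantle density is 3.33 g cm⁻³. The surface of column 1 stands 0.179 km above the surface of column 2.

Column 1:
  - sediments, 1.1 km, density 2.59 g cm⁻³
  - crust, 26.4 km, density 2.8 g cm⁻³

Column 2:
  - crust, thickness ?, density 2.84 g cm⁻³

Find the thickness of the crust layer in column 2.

29 km

Take the compensation level at the base of the deeper column (depth z_c below the surface of column 1) and equate Σ ρ_i t_i down to z_c; mantle fills any gap and the z_c terms cancel.
Column 1: 1.1×2.59 + 26.4×2.8 + (z_c − 27.5)×3.33
Column 2: 0.179×0 + x×2.84 + (z_c − 0.179 − 0 − x)×3.33
The z_c×3.33 term appears on both sides and cancels. Collect the known terms of each column as K = Σ(ρt)_known − 3.33 × (depth of known layers): K_1 = 76.769 − 3.33×27.5 = −14.806; K_2 = 0 − 3.33×(0.179 + 0) = −0.59607.
Balance: K_1 = K_2 − x×(3.33 − 2.84), so x = (K_2 − K_1)/(3.33 − 2.84) = 14.2099/0.49 = 29 km.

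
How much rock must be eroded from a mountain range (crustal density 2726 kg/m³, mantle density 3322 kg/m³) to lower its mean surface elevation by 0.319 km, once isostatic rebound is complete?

Net drop Δ = e − u = e − e ρ_c/ρ_m = e (ρ_m − ρ_c)/ρ_m.
e = Δ ρ_m/(ρ_m − ρ_c) = 0.319 km × 3322/596 = 1.78 km.

1.78 km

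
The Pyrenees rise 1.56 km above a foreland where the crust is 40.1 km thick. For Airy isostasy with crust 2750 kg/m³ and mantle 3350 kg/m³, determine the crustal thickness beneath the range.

Root depth r = h ρ_c / (ρ_m − ρ_c) = 1.56 km × 2750 / 600 = 7.15 km.
Total thickness = T + h + r = 40.1 km + 1.56 km + 7.15 km = 48.8 km.

48.8 km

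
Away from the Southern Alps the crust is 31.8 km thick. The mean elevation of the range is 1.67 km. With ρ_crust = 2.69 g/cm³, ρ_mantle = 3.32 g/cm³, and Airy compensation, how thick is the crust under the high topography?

Root depth r = h ρ_c / (ρ_m − ρ_c) = 1.67 km × 2.69 / 0.63 = 7.131 km.
Total thickness = T + h + r = 31.8 km + 1.67 km + 7.131 km = 40.6 km.

40.6 km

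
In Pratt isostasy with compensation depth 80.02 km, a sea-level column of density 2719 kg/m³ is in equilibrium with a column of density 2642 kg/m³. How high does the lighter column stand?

ρ_ref D = ρ (D + h) → h = D (ρ_ref − ρ)/ρ.
h = 80.02 km × (2719 − 2642)/2642 = 2.33 km.

2.33 km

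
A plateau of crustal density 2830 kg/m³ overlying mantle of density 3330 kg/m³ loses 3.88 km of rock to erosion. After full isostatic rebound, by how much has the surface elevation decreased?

0.583 km

Rebound u = e ρ_c/ρ_m = 3.88 km × 2830/3330 = 3.297 km.
Net surface drop = e − u = 3.88 km − 3.297 km = e (ρ_m − ρ_c)/ρ_m = 0.583 km.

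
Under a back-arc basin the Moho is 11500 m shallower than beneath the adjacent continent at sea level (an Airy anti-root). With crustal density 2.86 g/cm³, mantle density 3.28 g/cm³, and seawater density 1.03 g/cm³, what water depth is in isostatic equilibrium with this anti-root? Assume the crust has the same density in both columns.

2640 m

Replacing a thickness d of crust by seawater at the top must be balanced by replacing crust with mantle at the base: d (ρ_c − ρ_w) = a (ρ_m − ρ_c).
d = a (ρ_m − ρ_c)/(ρ_c − ρ_w) = 11500 m × 0.42/1.83 = 2640 m.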